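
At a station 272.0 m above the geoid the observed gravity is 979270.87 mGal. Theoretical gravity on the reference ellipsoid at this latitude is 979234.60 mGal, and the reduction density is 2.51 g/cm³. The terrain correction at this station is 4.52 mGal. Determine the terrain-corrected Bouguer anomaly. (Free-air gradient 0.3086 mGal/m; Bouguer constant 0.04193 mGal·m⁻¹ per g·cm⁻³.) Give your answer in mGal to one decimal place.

96.1

Free-air correction = 0.3086 × 272.0 = 83.94 mGal
Free-air anomaly = 979270.87 − 979234.60 + (83.94) = 120.21 mGal
Bouguer slab correction = 0.04193 × 2.51 × 272.0 = 28.63 mGal
Simple Bouguer anomaly = 120.21 − (28.63) = 91.58 mGal
Complete Bouguer anomaly = 91.58 + 4.52 = 96.10 mGal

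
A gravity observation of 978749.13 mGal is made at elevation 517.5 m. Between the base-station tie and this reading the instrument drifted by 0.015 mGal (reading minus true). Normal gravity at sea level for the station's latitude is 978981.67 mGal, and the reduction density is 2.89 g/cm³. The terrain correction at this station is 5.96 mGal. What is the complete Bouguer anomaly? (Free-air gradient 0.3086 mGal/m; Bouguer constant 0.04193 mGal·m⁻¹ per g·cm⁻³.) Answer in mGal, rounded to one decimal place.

Drift-corrected reading = 978749.13 − (0.015) = 978749.115 mGal
Free-air correction = 0.3086 × 517.5 = 159.70 mGal
Free-air anomaly = 978749.115 − 978981.67 + (159.70) = -72.855 mGal
Bouguer slab correction = 0.04193 × 2.89 × 517.5 = 62.71 mGal
Simple Bouguer anomaly = -72.855 − (62.71) = -135.565 mGal
Complete Bouguer anomaly = -135.565 + 5.96 = -129.605 mGal

-129.6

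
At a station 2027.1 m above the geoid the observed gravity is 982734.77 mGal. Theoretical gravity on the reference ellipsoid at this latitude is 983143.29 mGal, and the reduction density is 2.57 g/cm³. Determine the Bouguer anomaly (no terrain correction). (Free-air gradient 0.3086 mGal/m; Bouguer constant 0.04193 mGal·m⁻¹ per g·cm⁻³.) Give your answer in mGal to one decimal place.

-1.4

Free-air correction = 0.3086 × 2027.1 = 625.56 mGal
Free-air anomaly = 982734.77 − 983143.29 + (625.56) = 217.04 mGal
Bouguer slab correction = 0.04193 × 2.57 × 2027.1 = 218.44 mGal
Simple Bouguer anomaly = 217.04 − (218.44) = -1.40 mGal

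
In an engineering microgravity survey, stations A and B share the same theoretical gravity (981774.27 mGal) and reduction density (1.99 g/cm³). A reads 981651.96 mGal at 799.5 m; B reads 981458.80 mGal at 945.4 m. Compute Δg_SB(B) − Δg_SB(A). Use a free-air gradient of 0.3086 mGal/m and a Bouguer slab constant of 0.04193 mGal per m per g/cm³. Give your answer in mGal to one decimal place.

-160.3

Δg_SB(A) = 981651.96 − 981774.27 + 0.3086×799.5 − 0.04193×1.99×799.5 = 57.70 mGal
Δg_SB(B) = 981458.80 − 981774.27 + 0.3086×945.4 − 0.04193×1.99×945.4 = -102.60 mGal
Difference = -102.60 − (57.70) = -160.30 mGal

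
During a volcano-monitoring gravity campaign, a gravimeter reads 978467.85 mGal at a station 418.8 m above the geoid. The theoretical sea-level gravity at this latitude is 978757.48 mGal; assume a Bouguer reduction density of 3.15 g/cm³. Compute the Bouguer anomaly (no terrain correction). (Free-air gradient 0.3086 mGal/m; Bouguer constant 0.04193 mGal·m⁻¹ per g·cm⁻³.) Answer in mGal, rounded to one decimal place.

-215.7

Free-air correction = 0.3086 × 418.8 = 129.24 mGal
Free-air anomaly = 978467.85 − 978757.48 + (129.24) = -160.39 mGal
Bouguer slab correction = 0.04193 × 3.15 × 418.8 = 55.31 mGal
Simple Bouguer anomaly = -160.39 − (55.31) = -215.70 mGal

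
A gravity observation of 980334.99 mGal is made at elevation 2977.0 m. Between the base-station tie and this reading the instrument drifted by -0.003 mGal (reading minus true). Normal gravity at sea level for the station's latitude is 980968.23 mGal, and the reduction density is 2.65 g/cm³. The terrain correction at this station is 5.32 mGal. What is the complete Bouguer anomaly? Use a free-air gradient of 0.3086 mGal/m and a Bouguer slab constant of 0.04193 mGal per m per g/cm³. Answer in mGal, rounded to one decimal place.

-40.0

Drift-corrected reading = 980334.99 − (-0.003) = 980334.993 mGal
Free-air correction = 0.3086 × 2977.0 = 918.70 mGal
Free-air anomaly = 980334.993 − 980968.23 + (918.70) = 285.463 mGal
Bouguer slab correction = 0.04193 × 2.65 × 2977.0 = 330.79 mGal
Simple Bouguer anomaly = 285.463 − (330.79) = -45.327 mGal
Complete Bouguer anomaly = -45.327 + 5.32 = -40.007 mGal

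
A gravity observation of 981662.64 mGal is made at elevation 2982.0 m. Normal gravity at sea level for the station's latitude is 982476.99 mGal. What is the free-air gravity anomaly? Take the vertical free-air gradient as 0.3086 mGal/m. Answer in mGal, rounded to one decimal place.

Free-air correction = 0.3086 × 2982.0 = 920.25 mGal
Free-air anomaly = 981662.64 − 982476.99 + (920.25) = 105.90 mGal

105.9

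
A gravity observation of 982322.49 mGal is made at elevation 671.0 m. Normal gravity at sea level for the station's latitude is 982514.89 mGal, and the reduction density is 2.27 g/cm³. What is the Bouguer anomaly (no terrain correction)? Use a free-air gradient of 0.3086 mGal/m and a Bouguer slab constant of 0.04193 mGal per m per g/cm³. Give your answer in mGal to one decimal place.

-49.2

Free-air correction = 0.3086 × 671.0 = 207.07 mGal
Free-air anomaly = 982322.49 − 982514.89 + (207.07) = 14.67 mGal
Bouguer slab correction = 0.04193 × 2.27 × 671.0 = 63.87 mGal
Simple Bouguer anomaly = 14.67 − (63.87) = -49.20 mGal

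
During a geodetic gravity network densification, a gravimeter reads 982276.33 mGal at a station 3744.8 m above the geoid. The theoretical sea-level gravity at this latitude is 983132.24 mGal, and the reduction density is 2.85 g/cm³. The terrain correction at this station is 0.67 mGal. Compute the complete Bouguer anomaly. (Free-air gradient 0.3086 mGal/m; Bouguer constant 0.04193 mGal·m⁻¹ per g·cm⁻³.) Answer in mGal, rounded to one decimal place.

-147.1

Free-air correction = 0.3086 × 3744.8 = 1155.65 mGal
Free-air anomaly = 982276.33 − 983132.24 + (1155.65) = 299.74 mGal
Bouguer slab correction = 0.04193 × 2.85 × 3744.8 = 447.51 mGal
Simple Bouguer anomaly = 299.74 − (447.51) = -147.77 mGal
Complete Bouguer anomaly = -147.77 + 0.67 = -147.10 mGal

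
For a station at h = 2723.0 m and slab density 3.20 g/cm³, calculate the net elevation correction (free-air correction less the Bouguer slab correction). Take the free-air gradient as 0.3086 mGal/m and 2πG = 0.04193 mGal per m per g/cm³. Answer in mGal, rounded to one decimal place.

475.0

Combined gradient = 0.3086 − 0.04193 × 3.20 = 0.1744240 mGal/m
Combined elevation correction = 0.1744240 × 2723.0 = 475.0 mGal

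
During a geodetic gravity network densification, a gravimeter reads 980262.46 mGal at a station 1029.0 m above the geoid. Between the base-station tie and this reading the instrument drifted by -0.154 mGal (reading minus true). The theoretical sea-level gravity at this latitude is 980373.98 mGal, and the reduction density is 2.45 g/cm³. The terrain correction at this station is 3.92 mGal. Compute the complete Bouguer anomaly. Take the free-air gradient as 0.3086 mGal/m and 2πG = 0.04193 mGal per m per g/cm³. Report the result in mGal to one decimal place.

104.4

Drift-corrected reading = 980262.46 − (-0.154) = 980262.614 mGal
Free-air correction = 0.3086 × 1029.0 = 317.55 mGal
Free-air anomaly = 980262.614 − 980373.98 + (317.55) = 206.184 mGal
Bouguer slab correction = 0.04193 × 2.45 × 1029.0 = 105.71 mGal
Simple Bouguer anomaly = 206.184 − (105.71) = 100.474 mGal
Complete Bouguer anomaly = 100.474 + 3.92 = 104.394 mGal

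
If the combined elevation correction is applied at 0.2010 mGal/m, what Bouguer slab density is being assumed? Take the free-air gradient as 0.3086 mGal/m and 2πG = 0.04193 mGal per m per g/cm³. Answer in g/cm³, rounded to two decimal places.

0.2010 = 0.3086 − 0.04193 × ρ
ρ = (0.3086 − 0.2010) / 0.04193 = 2.57 g/cm³

2.57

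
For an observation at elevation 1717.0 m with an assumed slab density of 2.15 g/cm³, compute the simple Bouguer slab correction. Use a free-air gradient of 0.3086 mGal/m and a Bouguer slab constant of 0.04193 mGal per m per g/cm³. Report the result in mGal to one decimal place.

Bouguer slab correction = 0.04193 × 2.15 × 1717.0 = 154.8 mGal

154.8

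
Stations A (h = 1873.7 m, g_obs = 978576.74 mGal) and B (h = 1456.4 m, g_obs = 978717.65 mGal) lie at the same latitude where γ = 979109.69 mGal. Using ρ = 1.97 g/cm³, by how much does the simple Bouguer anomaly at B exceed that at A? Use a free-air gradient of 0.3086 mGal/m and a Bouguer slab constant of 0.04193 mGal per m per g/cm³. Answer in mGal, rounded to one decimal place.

46.6

Δg_SB(A) = 978576.74 − 979109.69 + 0.3086×1873.7 − 0.04193×1.97×1873.7 = -109.50 mGal
Δg_SB(B) = 978717.65 − 979109.69 + 0.3086×1456.4 − 0.04193×1.97×1456.4 = -62.90 mGal
Difference = -62.90 − (-109.50) = 46.60 mGal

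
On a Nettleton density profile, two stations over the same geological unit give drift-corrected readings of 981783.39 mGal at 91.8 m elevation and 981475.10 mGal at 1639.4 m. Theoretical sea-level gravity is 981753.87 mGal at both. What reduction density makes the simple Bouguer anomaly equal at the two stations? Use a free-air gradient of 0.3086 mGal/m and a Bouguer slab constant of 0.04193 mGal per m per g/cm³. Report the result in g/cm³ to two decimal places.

2.61

Δg_obs = 981475.10 − 981783.39 = -308.29 mGal over Δh = 1639.4 − 91.8 = 1547.6 m
Equal Bouguer anomalies ⇒ Δg_obs + (0.3086 − 0.04193ρ)·Δh = 0
0.3086 − 0.04193ρ = −Δg_obs/Δh = 0.19921
ρ = (0.3086 − 0.19921) / 0.04193 = 2.61 g/cm³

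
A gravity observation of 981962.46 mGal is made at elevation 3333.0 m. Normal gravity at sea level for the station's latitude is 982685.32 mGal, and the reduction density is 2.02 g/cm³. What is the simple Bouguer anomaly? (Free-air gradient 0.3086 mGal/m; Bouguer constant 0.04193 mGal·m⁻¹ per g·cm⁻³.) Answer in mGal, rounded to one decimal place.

23.4

Free-air correction = 0.3086 × 3333.0 = 1028.56 mGal
Free-air anomaly = 981962.46 − 982685.32 + (1028.56) = 305.70 mGal
Bouguer slab correction = 0.04193 × 2.02 × 3333.0 = 282.30 mGal
Simple Bouguer anomaly = 305.70 − (282.30) = 23.40 mGal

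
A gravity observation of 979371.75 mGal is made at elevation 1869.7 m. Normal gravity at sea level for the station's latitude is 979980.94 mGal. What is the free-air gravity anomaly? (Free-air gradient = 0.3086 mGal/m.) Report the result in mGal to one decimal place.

Free-air correction = 0.3086 × 1869.7 = 576.99 mGal
Free-air anomaly = 979371.75 − 979980.94 + (576.99) = -32.20 mGal

-32.2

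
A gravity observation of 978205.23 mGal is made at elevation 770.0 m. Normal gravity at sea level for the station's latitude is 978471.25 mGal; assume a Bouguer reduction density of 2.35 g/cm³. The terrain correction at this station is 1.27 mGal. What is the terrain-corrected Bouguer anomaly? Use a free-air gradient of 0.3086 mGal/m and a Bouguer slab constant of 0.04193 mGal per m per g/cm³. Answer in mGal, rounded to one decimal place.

Free-air correction = 0.3086 × 770.0 = 237.62 mGal
Free-air anomaly = 978205.23 − 978471.25 + (237.62) = -28.40 mGal
Bouguer slab correction = 0.04193 × 2.35 × 770.0 = 75.87 mGal
Simple Bouguer anomaly = -28.40 − (75.87) = -104.27 mGal
Complete Bouguer anomaly = -104.27 + 1.27 = -103.00 mGal

-103.0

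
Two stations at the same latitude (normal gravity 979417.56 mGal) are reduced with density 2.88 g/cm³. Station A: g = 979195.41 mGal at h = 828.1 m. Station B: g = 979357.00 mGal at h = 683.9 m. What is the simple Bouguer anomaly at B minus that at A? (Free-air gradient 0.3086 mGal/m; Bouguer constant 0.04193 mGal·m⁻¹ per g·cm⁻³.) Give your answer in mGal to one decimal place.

Δg_SB(A) = 979195.41 − 979417.56 + 0.3086×828.1 − 0.04193×2.88×828.1 = -66.60 mGal
Δg_SB(B) = 979357.00 − 979417.56 + 0.3086×683.9 − 0.04193×2.88×683.9 = 67.90 mGal
Difference = 67.90 − (-66.60) = 134.50 mGal

134.5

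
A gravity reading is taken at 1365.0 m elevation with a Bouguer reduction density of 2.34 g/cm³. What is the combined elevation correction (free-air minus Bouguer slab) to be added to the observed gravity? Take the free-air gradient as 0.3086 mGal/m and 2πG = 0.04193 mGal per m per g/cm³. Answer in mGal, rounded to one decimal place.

Combined gradient = 0.3086 − 0.04193 × 2.34 = 0.2104838 mGal/m
Combined elevation correction = 0.2104838 × 1365.0 = 287.3 mGal

287.3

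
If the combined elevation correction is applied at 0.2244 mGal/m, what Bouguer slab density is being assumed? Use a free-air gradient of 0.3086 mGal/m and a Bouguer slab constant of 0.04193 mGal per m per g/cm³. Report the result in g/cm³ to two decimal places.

0.2244 = 0.3086 − 0.04193 × ρ
ρ = (0.3086 − 0.2244) / 0.04193 = 2.01 g/cm³

2.01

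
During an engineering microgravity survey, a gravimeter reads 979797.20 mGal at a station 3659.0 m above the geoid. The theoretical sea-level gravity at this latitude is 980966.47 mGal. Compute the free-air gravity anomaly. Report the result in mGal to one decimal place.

-40.1

Free-air correction = 0.3086 × 3659.0 = 1129.17 mGal
Free-air anomaly = 979797.20 − 980966.47 + (1129.17) = -40.10 mGal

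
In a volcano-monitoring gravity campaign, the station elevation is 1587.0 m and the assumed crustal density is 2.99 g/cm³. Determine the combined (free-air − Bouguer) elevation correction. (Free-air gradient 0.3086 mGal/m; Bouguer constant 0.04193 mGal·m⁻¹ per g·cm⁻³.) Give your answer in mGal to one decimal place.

290.8

Combined gradient = 0.3086 − 0.04193 × 2.99 = 0.1832293 mGal/m
Combined elevation correction = 0.1832293 × 1587.0 = 290.8 mGal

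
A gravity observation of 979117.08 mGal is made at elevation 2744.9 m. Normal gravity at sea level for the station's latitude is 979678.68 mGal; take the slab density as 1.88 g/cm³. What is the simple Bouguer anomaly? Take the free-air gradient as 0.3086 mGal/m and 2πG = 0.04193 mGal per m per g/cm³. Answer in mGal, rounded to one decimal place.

69.1

Free-air correction = 0.3086 × 2744.9 = 847.08 mGal
Free-air anomaly = 979117.08 − 979678.68 + (847.08) = 285.48 mGal
Bouguer slab correction = 0.04193 × 1.88 × 2744.9 = 216.38 mGal
Simple Bouguer anomaly = 285.48 − (216.38) = 69.10 mGal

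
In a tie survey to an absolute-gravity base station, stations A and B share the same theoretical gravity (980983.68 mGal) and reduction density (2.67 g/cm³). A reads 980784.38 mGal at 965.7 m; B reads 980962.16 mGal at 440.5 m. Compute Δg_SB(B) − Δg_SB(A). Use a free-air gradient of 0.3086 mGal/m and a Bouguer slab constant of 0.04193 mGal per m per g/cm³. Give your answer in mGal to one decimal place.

74.5

Δg_SB(A) = 980784.38 − 980983.68 + 0.3086×965.7 − 0.04193×2.67×965.7 = -9.40 mGal
Δg_SB(B) = 980962.16 − 980983.68 + 0.3086×440.5 − 0.04193×2.67×440.5 = 65.10 mGal
Difference = 65.10 − (-9.40) = 74.50 mGal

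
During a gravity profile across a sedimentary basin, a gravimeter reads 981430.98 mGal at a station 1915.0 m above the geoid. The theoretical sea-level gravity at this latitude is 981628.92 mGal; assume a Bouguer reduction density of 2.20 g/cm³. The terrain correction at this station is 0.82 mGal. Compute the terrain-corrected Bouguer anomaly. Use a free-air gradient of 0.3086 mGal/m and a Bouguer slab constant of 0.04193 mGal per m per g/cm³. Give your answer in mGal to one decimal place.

217.2

Free-air correction = 0.3086 × 1915.0 = 590.97 mGal
Free-air anomaly = 981430.98 − 981628.92 + (590.97) = 393.03 mGal
Bouguer slab correction = 0.04193 × 2.20 × 1915.0 = 176.65 mGal
Simple Bouguer anomaly = 393.03 − (176.65) = 216.38 mGal
Complete Bouguer anomaly = 216.38 + 0.82 = 217.20 mGal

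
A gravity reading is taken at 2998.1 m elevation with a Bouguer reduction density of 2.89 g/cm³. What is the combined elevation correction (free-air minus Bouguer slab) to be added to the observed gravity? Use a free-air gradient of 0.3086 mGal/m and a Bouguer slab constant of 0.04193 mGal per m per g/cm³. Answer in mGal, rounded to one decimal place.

Combined gradient = 0.3086 − 0.04193 × 2.89 = 0.1874223 mGal/m
Combined elevation correction = 0.1874223 × 2998.1 = 561.9 mGal

561.9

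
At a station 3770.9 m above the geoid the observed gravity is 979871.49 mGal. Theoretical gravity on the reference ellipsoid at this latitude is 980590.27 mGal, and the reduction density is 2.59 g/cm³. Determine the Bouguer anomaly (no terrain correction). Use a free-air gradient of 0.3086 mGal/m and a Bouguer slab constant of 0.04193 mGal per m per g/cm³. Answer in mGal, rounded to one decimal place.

35.4

Free-air correction = 0.3086 × 3770.9 = 1163.70 mGal
Free-air anomaly = 979871.49 − 980590.27 + (1163.70) = 444.92 mGal
Bouguer slab correction = 0.04193 × 2.59 × 3770.9 = 409.51 mGal
Simple Bouguer anomaly = 444.92 − (409.51) = 35.41 mGal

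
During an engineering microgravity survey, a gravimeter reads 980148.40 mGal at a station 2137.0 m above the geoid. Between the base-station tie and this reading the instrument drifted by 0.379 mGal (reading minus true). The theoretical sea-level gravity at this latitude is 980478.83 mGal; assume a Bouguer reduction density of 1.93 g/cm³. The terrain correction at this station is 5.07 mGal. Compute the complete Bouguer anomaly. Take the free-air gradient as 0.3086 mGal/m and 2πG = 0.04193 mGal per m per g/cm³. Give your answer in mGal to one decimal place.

Drift-corrected reading = 980148.40 − (0.379) = 980148.021 mGal
Free-air correction = 0.3086 × 2137.0 = 659.48 mGal
Free-air anomaly = 980148.021 − 980478.83 + (659.48) = 328.671 mGal
Bouguer slab correction = 0.04193 × 1.93 × 2137.0 = 172.94 mGal
Simple Bouguer anomaly = 328.671 − (172.94) = 155.731 mGal
Complete Bouguer anomaly = 155.731 + 5.07 = 160.801 mGal

160.8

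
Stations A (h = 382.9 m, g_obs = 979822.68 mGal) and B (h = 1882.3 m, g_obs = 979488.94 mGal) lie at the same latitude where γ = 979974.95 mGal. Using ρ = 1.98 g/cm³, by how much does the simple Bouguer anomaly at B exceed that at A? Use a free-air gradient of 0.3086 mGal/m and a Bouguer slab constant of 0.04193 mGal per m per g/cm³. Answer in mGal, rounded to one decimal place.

Δg_SB(A) = 979822.68 − 979974.95 + 0.3086×382.9 − 0.04193×1.98×382.9 = -65.90 mGal
Δg_SB(B) = 979488.94 − 979974.95 + 0.3086×1882.3 − 0.04193×1.98×1882.3 = -61.40 mGal
Difference = -61.40 − (-65.90) = 4.50 mGal

4.5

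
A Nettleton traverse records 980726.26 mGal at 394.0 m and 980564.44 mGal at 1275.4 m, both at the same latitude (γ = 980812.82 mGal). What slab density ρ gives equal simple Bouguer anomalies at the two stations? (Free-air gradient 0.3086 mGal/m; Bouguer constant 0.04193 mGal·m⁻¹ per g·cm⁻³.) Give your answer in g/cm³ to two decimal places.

Δg_obs = 980564.44 − 980726.26 = -161.82 mGal over Δh = 1275.4 − 394.0 = 881.4 m
Equal Bouguer anomalies ⇒ Δg_obs + (0.3086 − 0.04193ρ)·Δh = 0
0.3086 − 0.04193ρ = −Δg_obs/Δh = 0.18359
ρ = (0.3086 − 0.18359) / 0.04193 = 2.98 g/cm³

2.98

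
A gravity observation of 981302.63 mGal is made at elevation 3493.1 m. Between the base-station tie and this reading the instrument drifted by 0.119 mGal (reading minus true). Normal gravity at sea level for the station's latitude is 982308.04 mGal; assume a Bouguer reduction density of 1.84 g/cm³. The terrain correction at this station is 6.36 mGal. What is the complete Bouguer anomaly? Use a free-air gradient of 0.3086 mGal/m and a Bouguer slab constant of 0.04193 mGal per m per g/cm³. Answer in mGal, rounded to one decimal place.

Drift-corrected reading = 981302.63 − (0.119) = 981302.511 mGal
Free-air correction = 0.3086 × 3493.1 = 1077.97 mGal
Free-air anomaly = 981302.511 − 982308.04 + (1077.97) = 72.441 mGal
Bouguer slab correction = 0.04193 × 1.84 × 3493.1 = 269.50 mGal
Simple Bouguer anomaly = 72.441 − (269.50) = -197.059 mGal
Complete Bouguer anomaly = -197.059 + 6.36 = -190.699 mGal

-190.7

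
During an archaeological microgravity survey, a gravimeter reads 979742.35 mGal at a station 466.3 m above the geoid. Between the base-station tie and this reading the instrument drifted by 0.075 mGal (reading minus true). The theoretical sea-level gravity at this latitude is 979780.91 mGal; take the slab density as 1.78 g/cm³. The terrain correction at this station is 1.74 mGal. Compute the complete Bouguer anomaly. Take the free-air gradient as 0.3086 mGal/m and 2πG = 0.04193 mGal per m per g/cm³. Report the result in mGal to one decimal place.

Drift-corrected reading = 979742.35 − (0.075) = 979742.275 mGal
Free-air correction = 0.3086 × 466.3 = 143.90 mGal
Free-air anomaly = 979742.275 − 979780.91 + (143.90) = 105.265 mGal
Bouguer slab correction = 0.04193 × 1.78 × 466.3 = 34.80 mGal
Simple Bouguer anomaly = 105.265 − (34.80) = 70.465 mGal
Complete Bouguer anomaly = 70.465 + 1.74 = 72.205 mGal

72.2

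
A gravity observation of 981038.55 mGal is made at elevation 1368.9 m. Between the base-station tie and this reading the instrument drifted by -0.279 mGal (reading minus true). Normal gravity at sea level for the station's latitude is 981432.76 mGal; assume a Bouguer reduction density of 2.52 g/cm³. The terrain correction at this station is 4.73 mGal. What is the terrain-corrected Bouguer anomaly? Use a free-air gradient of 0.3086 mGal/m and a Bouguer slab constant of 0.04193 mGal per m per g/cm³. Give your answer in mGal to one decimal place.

-111.4

Drift-corrected reading = 981038.55 − (-0.279) = 981038.829 mGal
Free-air correction = 0.3086 × 1368.9 = 422.44 mGal
Free-air anomaly = 981038.829 − 981432.76 + (422.44) = 28.509 mGal
Bouguer slab correction = 0.04193 × 2.52 × 1368.9 = 144.64 mGal
Simple Bouguer anomaly = 28.509 − (144.64) = -116.131 mGal
Complete Bouguer anomaly = -116.131 + 4.73 = -111.401 mGal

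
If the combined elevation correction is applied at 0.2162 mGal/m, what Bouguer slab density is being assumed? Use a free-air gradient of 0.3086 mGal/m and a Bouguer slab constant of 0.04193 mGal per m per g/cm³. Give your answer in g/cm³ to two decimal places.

2.20

0.2162 = 0.3086 − 0.04193 × ρ
ρ = (0.3086 − 0.2162) / 0.04193 = 2.20 g/cm³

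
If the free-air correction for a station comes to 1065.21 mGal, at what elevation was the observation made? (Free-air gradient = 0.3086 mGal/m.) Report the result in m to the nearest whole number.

3452

h = 1065.21 / 0.3086 = 3451.75 m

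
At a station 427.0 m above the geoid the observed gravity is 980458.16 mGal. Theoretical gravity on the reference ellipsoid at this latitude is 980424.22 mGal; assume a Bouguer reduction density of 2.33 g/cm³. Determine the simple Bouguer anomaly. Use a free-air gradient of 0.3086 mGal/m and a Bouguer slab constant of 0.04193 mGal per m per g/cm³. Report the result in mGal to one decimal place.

124.0

Free-air correction = 0.3086 × 427.0 = 131.77 mGal
Free-air anomaly = 980458.16 − 980424.22 + (131.77) = 165.71 mGal
Bouguer slab correction = 0.04193 × 2.33 × 427.0 = 41.72 mGal
Simple Bouguer anomaly = 165.71 − (41.72) = 123.99 mGal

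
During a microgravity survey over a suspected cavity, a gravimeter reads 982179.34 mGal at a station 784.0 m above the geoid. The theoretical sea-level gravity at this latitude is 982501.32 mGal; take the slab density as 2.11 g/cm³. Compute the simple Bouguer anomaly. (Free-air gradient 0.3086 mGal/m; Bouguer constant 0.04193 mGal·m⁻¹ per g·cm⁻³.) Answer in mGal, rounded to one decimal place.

Free-air correction = 0.3086 × 784.0 = 241.94 mGal
Free-air anomaly = 982179.34 − 982501.32 + (241.94) = -80.04 mGal
Bouguer slab correction = 0.04193 × 2.11 × 784.0 = 69.36 mGal
Simple Bouguer anomaly = -80.04 − (69.36) = -149.40 mGal

-149.4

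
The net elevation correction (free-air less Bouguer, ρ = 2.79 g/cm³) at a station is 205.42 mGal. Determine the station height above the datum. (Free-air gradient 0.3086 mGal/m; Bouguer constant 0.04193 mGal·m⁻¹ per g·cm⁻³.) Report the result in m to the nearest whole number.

1072

Combined gradient = 0.3086 − 0.04193 × 2.79 = 0.1916153 mGal/m
h = 205.42 / 0.1916153 = 1072.04 m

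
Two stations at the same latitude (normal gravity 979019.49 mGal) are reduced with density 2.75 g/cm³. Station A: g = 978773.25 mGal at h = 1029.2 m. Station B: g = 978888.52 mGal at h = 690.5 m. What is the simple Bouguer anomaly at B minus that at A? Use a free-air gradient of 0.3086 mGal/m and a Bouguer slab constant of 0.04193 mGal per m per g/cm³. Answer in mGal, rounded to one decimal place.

Δg_SB(A) = 978773.25 − 979019.49 + 0.3086×1029.2 − 0.04193×2.75×1029.2 = -47.30 mGal
Δg_SB(B) = 978888.52 − 979019.49 + 0.3086×690.5 − 0.04193×2.75×690.5 = 2.50 mGal
Difference = 2.50 − (-47.30) = 49.80 mGal

49.8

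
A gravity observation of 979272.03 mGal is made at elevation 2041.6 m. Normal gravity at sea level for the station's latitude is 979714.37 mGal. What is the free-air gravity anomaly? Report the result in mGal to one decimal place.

Free-air correction = 0.3086 × 2041.6 = 630.04 mGal
Free-air anomaly = 979272.03 − 979714.37 + (630.04) = 187.70 mGal

187.7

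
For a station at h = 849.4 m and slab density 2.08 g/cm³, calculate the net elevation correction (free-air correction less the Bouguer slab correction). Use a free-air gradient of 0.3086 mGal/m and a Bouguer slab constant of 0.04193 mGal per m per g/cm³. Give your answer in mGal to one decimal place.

188.0

Combined gradient = 0.3086 − 0.04193 × 2.08 = 0.2213856 mGal/m
Combined elevation correction = 0.2213856 × 849.4 = 188.0 mGal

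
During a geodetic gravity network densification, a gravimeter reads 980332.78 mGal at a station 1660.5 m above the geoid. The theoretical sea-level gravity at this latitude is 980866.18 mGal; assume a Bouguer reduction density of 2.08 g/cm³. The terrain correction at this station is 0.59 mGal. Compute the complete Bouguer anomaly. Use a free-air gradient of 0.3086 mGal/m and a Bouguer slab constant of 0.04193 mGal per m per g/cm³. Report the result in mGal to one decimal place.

Free-air correction = 0.3086 × 1660.5 = 512.43 mGal
Free-air anomaly = 980332.78 − 980866.18 + (512.43) = -20.97 mGal
Bouguer slab correction = 0.04193 × 2.08 × 1660.5 = 144.82 mGal
Simple Bouguer anomaly = -20.97 − (144.82) = -165.79 mGal
Complete Bouguer anomaly = -165.79 + 0.59 = -165.20 mGal

-165.2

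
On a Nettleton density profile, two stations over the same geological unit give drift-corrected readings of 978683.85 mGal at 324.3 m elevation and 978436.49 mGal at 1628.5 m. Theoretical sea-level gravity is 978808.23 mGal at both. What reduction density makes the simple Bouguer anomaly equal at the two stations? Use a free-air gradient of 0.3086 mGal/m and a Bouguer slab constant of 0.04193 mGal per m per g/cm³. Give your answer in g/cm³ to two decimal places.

Δg_obs = 978436.49 − 978683.85 = -247.36 mGal over Δh = 1628.5 − 324.3 = 1304.2 m
Equal Bouguer anomalies ⇒ Δg_obs + (0.3086 − 0.04193ρ)·Δh = 0
0.3086 − 0.04193ρ = −Δg_obs/Δh = 0.18966
ρ = (0.3086 − 0.18966) / 0.04193 = 2.84 g/cm³

2.84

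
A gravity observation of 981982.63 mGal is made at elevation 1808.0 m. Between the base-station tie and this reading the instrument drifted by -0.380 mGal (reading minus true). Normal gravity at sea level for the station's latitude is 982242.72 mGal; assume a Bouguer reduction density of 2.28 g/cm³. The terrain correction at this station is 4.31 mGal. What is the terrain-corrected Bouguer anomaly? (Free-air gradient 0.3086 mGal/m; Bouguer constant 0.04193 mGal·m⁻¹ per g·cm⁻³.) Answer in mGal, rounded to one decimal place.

129.7

Drift-corrected reading = 981982.63 − (-0.380) = 981983.010 mGal
Free-air correction = 0.3086 × 1808.0 = 557.95 mGal
Free-air anomaly = 981983.010 − 982242.72 + (557.95) = 298.240 mGal
Bouguer slab correction = 0.04193 × 2.28 × 1808.0 = 172.85 mGal
Simple Bouguer anomaly = 298.240 − (172.85) = 125.390 mGal
Complete Bouguer anomaly = 125.390 + 4.31 = 129.700 mGal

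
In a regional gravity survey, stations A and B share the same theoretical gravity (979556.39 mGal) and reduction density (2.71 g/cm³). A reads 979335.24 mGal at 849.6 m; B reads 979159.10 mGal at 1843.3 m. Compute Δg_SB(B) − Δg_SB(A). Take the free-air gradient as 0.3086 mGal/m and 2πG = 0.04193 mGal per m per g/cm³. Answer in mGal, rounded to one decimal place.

Δg_SB(A) = 979335.24 − 979556.39 + 0.3086×849.6 − 0.04193×2.71×849.6 = -55.50 mGal
Δg_SB(B) = 979159.10 − 979556.39 + 0.3086×1843.3 − 0.04193×2.71×1843.3 = -37.90 mGal
Difference = -37.90 − (-55.50) = 17.60 mGal

17.6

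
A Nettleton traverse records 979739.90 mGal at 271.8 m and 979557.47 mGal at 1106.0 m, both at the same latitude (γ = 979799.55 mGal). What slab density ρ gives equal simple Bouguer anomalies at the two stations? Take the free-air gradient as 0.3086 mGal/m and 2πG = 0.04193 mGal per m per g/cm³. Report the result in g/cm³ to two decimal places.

2.14

Δg_obs = 979557.47 − 979739.90 = -182.43 mGal over Δh = 1106.0 − 271.8 = 834.2 m
Equal Bouguer anomalies ⇒ Δg_obs + (0.3086 − 0.04193ρ)·Δh = 0
0.3086 − 0.04193ρ = −Δg_obs/Δh = 0.21869
ρ = (0.3086 − 0.21869) / 0.04193 = 2.14 g/cm³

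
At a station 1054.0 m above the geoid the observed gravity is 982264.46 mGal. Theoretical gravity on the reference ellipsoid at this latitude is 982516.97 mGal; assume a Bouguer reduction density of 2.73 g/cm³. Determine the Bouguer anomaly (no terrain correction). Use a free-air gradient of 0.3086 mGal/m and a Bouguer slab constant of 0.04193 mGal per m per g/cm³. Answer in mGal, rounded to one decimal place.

Free-air correction = 0.3086 × 1054.0 = 325.26 mGal
Free-air anomaly = 982264.46 − 982516.97 + (325.26) = 72.75 mGal
Bouguer slab correction = 0.04193 × 2.73 × 1054.0 = 120.65 mGal
Simple Bouguer anomaly = 72.75 − (120.65) = -47.90 mGal

-47.9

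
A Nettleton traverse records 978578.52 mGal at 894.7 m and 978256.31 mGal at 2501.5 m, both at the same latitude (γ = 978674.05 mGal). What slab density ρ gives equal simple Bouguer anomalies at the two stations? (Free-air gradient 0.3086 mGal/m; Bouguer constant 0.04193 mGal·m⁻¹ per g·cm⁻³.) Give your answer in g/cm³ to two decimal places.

Δg_obs = 978256.31 − 978578.52 = -322.21 mGal over Δh = 2501.5 − 894.7 = 1606.8 m
Equal Bouguer anomalies ⇒ Δg_obs + (0.3086 − 0.04193ρ)·Δh = 0
0.3086 − 0.04193ρ = −Δg_obs/Δh = 0.20053
ρ = (0.3086 − 0.20053) / 0.04193 = 2.58 g/cm³

2.58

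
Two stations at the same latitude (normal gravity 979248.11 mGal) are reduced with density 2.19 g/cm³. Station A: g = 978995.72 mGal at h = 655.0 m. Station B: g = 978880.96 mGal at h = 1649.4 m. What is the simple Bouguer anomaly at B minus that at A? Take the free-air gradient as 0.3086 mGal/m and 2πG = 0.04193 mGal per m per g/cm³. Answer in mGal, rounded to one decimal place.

Δg_SB(A) = 978995.72 − 979248.11 + 0.3086×655.0 − 0.04193×2.19×655.0 = -110.40 mGal
Δg_SB(B) = 978880.96 − 979248.11 + 0.3086×1649.4 − 0.04193×2.19×1649.4 = -9.60 mGal
Difference = -9.60 − (-110.40) = 100.80 mGal

100.8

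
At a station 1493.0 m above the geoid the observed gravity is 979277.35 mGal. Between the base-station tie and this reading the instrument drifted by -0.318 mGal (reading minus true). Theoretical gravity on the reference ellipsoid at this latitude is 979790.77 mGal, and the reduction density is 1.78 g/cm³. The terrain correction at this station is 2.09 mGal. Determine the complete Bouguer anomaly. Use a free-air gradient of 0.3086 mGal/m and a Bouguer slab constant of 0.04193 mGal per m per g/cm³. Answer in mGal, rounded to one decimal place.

-161.7

Drift-corrected reading = 979277.35 − (-0.318) = 979277.668 mGal
Free-air correction = 0.3086 × 1493.0 = 460.74 mGal
Free-air anomaly = 979277.668 − 979790.77 + (460.74) = -52.362 mGal
Bouguer slab correction = 0.04193 × 1.78 × 1493.0 = 111.43 mGal
Simple Bouguer anomaly = -52.362 − (111.43) = -163.792 mGal
Complete Bouguer anomaly = -163.792 + 2.09 = -161.702 mGal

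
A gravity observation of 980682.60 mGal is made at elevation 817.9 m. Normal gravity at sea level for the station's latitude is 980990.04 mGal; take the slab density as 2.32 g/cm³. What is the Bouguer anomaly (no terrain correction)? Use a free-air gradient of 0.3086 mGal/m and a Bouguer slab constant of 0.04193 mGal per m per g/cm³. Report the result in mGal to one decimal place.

Free-air correction = 0.3086 × 817.9 = 252.40 mGal
Free-air anomaly = 980682.60 − 980990.04 + (252.40) = -55.04 mGal
Bouguer slab correction = 0.04193 × 2.32 × 817.9 = 79.56 mGal
Simple Bouguer anomaly = -55.04 − (79.56) = -134.60 mGal

-134.6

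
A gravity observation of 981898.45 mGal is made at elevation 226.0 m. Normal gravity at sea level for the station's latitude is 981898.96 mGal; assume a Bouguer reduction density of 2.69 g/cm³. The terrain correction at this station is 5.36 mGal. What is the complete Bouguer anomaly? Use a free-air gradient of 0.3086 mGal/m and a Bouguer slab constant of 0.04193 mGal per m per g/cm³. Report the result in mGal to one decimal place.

Free-air correction = 0.3086 × 226.0 = 69.74 mGal
Free-air anomaly = 981898.45 − 981898.96 + (69.74) = 69.23 mGal
Bouguer slab correction = 0.04193 × 2.69 × 226.0 = 25.49 mGal
Simple Bouguer anomaly = 69.23 − (25.49) = 43.74 mGal
Complete Bouguer anomaly = 43.74 + 5.36 = 49.10 mGal

49.1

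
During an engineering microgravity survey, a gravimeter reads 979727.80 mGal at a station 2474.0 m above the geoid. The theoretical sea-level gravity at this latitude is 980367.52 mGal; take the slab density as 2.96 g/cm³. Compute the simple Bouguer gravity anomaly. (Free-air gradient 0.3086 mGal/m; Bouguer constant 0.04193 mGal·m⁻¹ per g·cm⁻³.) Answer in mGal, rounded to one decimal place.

-183.3

Free-air correction = 0.3086 × 2474.0 = 763.48 mGal
Free-air anomaly = 979727.80 − 980367.52 + (763.48) = 123.76 mGal
Bouguer slab correction = 0.04193 × 2.96 × 2474.0 = 307.06 mGal
Simple Bouguer anomaly = 123.76 − (307.06) = -183.30 mGal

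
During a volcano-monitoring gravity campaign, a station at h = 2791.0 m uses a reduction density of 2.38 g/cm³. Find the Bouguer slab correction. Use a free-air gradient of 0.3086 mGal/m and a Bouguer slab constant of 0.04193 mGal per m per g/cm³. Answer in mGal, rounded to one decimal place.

278.5

Bouguer slab correction = 0.04193 × 2.38 × 2791.0 = 278.5 mGal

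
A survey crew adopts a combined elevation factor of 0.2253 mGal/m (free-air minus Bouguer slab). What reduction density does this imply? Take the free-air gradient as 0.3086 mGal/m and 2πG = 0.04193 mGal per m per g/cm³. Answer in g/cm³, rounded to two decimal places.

0.2253 = 0.3086 − 0.04193 × ρ
ρ = (0.3086 − 0.2253) / 0.04193 = 1.99 g/cm³

1.99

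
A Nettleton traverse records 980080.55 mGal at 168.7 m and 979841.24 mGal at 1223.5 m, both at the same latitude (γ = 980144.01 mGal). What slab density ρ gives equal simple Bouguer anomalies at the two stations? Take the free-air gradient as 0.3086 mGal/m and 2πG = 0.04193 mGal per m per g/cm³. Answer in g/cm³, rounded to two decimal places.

1.95

Δg_obs = 979841.24 − 980080.55 = -239.31 mGal over Δh = 1223.5 − 168.7 = 1054.8 m
Equal Bouguer anomalies ⇒ Δg_obs + (0.3086 − 0.04193ρ)·Δh = 0
0.3086 − 0.04193ρ = −Δg_obs/Δh = 0.22688
ρ = (0.3086 − 0.22688) / 0.04193 = 1.95 g/cm³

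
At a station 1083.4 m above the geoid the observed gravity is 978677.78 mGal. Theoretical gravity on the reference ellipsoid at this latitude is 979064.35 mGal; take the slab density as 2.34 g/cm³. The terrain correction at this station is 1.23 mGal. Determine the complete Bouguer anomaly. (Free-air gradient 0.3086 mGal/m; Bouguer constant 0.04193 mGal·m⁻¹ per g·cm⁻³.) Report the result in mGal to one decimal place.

-157.3

Free-air correction = 0.3086 × 1083.4 = 334.34 mGal
Free-air anomaly = 978677.78 − 979064.35 + (334.34) = -52.23 mGal
Bouguer slab correction = 0.04193 × 2.34 × 1083.4 = 106.30 mGal
Simple Bouguer anomaly = -52.23 − (106.30) = -158.53 mGal
Complete Bouguer anomaly = -158.53 + 1.23 = -157.30 mGal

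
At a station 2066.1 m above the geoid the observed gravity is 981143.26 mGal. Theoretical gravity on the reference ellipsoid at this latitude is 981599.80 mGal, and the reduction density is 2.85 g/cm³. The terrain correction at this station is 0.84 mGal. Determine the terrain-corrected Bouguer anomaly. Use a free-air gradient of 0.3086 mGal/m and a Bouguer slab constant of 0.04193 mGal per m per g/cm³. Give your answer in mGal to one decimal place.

Free-air correction = 0.3086 × 2066.1 = 637.60 mGal
Free-air anomaly = 981143.26 − 981599.80 + (637.60) = 181.06 mGal
Bouguer slab correction = 0.04193 × 2.85 × 2066.1 = 246.90 mGal
Simple Bouguer anomaly = 181.06 − (246.90) = -65.84 mGal
Complete Bouguer anomaly = -65.84 + 0.84 = -65.00 mGal

-65.0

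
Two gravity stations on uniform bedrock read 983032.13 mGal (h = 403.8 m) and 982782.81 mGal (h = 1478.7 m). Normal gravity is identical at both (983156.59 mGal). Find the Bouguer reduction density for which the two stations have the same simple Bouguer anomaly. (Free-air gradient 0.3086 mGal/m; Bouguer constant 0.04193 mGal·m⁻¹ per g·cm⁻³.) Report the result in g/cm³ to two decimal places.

1.83

Δg_obs = 982782.81 − 983032.13 = -249.32 mGal over Δh = 1478.7 − 403.8 = 1074.9 m
Equal Bouguer anomalies ⇒ Δg_obs + (0.3086 − 0.04193ρ)·Δh = 0
0.3086 − 0.04193ρ = −Δg_obs/Δh = 0.23195
ρ = (0.3086 − 0.23195) / 0.04193 = 1.83 g/cm³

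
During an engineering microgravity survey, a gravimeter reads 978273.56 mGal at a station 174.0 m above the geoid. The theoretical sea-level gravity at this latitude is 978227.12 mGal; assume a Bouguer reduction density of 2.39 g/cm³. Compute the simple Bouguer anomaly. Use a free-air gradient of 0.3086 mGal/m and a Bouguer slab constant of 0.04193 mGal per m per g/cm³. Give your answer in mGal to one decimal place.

82.7

Free-air correction = 0.3086 × 174.0 = 53.70 mGal
Free-air anomaly = 978273.56 − 978227.12 + (53.70) = 100.14 mGal
Bouguer slab correction = 0.04193 × 2.39 × 174.0 = 17.44 mGal
Simple Bouguer anomaly = 100.14 − (17.44) = 82.70 mGal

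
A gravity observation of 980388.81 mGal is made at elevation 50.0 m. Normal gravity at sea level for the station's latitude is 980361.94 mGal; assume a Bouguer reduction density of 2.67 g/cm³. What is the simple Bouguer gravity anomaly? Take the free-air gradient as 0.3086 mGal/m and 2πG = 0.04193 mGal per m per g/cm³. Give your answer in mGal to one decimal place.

Free-air correction = 0.3086 × 50.0 = 15.43 mGal
Free-air anomaly = 980388.81 − 980361.94 + (15.43) = 42.30 mGal
Bouguer slab correction = 0.04193 × 2.67 × 50.0 = 5.60 mGal
Simple Bouguer anomaly = 42.30 − (5.60) = 36.70 mGal

36.7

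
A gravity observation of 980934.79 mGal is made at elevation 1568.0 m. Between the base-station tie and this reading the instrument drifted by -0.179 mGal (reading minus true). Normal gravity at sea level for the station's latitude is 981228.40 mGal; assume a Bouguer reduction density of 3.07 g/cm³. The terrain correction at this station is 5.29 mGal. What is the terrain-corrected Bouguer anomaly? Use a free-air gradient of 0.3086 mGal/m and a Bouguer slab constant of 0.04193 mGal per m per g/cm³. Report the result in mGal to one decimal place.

Drift-corrected reading = 980934.79 − (-0.179) = 980934.969 mGal
Free-air correction = 0.3086 × 1568.0 = 483.88 mGal
Free-air anomaly = 980934.969 − 981228.40 + (483.88) = 190.449 mGal
Bouguer slab correction = 0.04193 × 3.07 × 1568.0 = 201.84 mGal
Simple Bouguer anomaly = 190.449 − (201.84) = -11.391 mGal
Complete Bouguer anomaly = -11.391 + 5.29 = -6.101 mGal

-6.1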